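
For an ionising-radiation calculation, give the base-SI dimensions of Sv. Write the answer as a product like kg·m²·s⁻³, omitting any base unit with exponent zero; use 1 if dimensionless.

Sv = J/kg (equivalent dose = energy per mass),
    = m²·s⁻².

m²·s⁻²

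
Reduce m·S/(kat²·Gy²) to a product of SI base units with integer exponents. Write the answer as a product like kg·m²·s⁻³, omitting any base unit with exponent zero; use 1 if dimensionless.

kg⁻¹·m⁻⁵·s⁹·A²·mol⁻²

kat = s⁻¹·mol.
So kat⁻² = s²·mol⁻².
Gy = m²·s⁻².
So Gy⁻² = m⁻⁴·s⁴.
S = kg⁻¹·m⁻²·s³·A².
Combining: m·kat⁻²·Gy⁻²·S = m · (s²·mol⁻²) · (m⁻⁴·s⁴) · (kg⁻¹·m⁻²·s³·A²) = kg⁻¹·m⁻⁵·s⁹·A²·mol⁻².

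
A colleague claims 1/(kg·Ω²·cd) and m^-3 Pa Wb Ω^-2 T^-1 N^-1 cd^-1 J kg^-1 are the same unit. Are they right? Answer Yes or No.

Left side:
  Ω = V/A (resistance = voltage per current),
      = kg·m²·s⁻³·A⁻².
  So Ω⁻² = kg⁻²·m⁻⁴·s⁶·A⁴.
  Combining: kg⁻¹·Ω⁻²·cd⁻¹ = kg⁻¹ · (kg⁻²·m⁻⁴·s⁶·A⁴) · cd⁻¹ = kg⁻³·m⁻⁴·s⁶·A⁴·cd⁻¹.
Right side:
  Pa = kg·m⁻¹·s⁻².
  Wb = kg·m²·s⁻²·A⁻¹.
  Ω = kg·m²·s⁻³·A⁻².
  So Ω⁻² = kg⁻²·m⁻⁴·s⁶·A⁴.
  T = kg·s⁻²·A⁻¹.
  So T⁻¹ = kg⁻¹·s²·A.
  N = kg·m·s⁻².
  So N⁻¹ = kg⁻¹·m⁻¹·s².
  J = kg·m²·s⁻².
  Combining: m⁻³·Pa·Wb·Ω⁻²·T⁻¹·N⁻¹·cd⁻¹·J·kg⁻¹ = m⁻³ · (kg·m⁻¹·s⁻²) · (kg·m²·s⁻²·A⁻¹) · (kg⁻²·m⁻⁴·s⁶·A⁴) · (kg⁻¹·s²·A) · (kg⁻¹·m⁻¹·s²) · cd⁻¹ · (kg·m²·s⁻²) · kg⁻¹ = kg⁻²·m⁻⁵·s⁴·A⁴·cd⁻¹.
Left is kg⁻³·m⁻⁴·s⁶·A⁴·cd⁻¹; right is kg⁻²·m⁻⁵·s⁴·A⁴·cd⁻¹ — different.

No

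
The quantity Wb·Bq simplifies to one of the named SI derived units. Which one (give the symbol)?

Wb = V·s (flux: a volt is a weber per second),
    = kg·m²·s⁻²·A⁻¹.
Bq = 1/s = s⁻¹ (activity is decays per second).
Combining: Wb·Bq = (kg·m²·s⁻²·A⁻¹) · s⁻¹ = kg·m²·s⁻³·A⁻¹.
kg·m²·s⁻³·A⁻¹ is the base-SI form of the volt.

V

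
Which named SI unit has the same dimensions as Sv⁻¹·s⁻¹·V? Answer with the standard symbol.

Sv = m²·s⁻².
So Sv⁻¹ = m⁻²·s².
V = kg·m²·s⁻³·A⁻¹.
Combining: Sv⁻¹·s⁻¹·V = (m⁻²·s²) · s⁻¹ · (kg·m²·s⁻³·A⁻¹) = kg·s⁻²·A⁻¹.
kg·s⁻²·A⁻¹ is the base-SI form of the tesla.

T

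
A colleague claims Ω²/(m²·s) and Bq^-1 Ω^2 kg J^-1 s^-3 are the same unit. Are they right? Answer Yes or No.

Left side:
  Ω = V/A (resistance = voltage per current),
      = kg·m²·s⁻³·A⁻².
  So Ω² = kg²·m⁴·s⁻⁶·A⁻⁴.
  Combining: Ω²·m⁻²·s⁻¹ = (kg²·m⁴·s⁻⁶·A⁻⁴) · m⁻² · s⁻¹ = kg²·m²·s⁻⁷·A⁻⁴.
Right side:
  Bq = s⁻¹.
  So Bq⁻¹ = s.
  Ω = kg·m²·s⁻³·A⁻².
  So Ω² = kg²·m⁴·s⁻⁶·A⁻⁴.
  J = kg·m²·s⁻².
  So J⁻¹ = kg⁻¹·m⁻²·s².
  Combining: Bq⁻¹·Ω²·kg·J⁻¹·s⁻³ = s · (kg²·m⁴·s⁻⁶·A⁻⁴) · kg · (kg⁻¹·m⁻²·s²) · s⁻³ = kg²·m²·s⁻⁶·A⁻⁴.
Left is kg²·m²·s⁻⁷·A⁻⁴; right is kg²·m²·s⁻⁶·A⁻⁴ — different.

No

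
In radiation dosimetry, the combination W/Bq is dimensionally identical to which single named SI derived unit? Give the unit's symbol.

J

W = kg·m²·s⁻³.
Bq = s⁻¹.
So Bq⁻¹ = s.
Combining: W·Bq⁻¹ = (kg·m²·s⁻³) · s = kg·m²·s⁻².
kg·m²·s⁻² is the base-SI form of the joule.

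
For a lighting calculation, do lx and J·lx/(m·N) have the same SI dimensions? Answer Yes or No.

Yes

Left side:
  lx = m⁻²·cd.
Right side:
  J = N·m (work = force × distance),
      = kg·m²·s⁻².
  lx = lm/m² (illuminance = luminous flux per area),
      = m⁻²·cd.
  N = kg·m/s² = kg·m·s⁻² (force = mass × acceleration).
  So N⁻¹ = kg⁻¹·m⁻¹·s².
  Combining: m⁻¹·J·lx·N⁻¹ = m⁻¹ · (kg·m²·s⁻²) · (m⁻²·cd) · (kg⁻¹·m⁻¹·s²) = m⁻²·cd.
Both reduce to m⁻²·cd.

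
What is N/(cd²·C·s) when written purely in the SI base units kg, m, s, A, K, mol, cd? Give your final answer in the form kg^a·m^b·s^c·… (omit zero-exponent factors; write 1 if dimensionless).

N = kg·m·s⁻².
C = s·A.
So C⁻¹ = s⁻¹·A⁻¹.
Combining: N·cd⁻²·C⁻¹·s⁻¹ = (kg·m·s⁻²) · cd⁻² · (s⁻¹·A⁻¹) · s⁻¹ = kg·m·s⁻⁴·A⁻¹·cd⁻².

kg·m·s⁻⁴·A⁻¹·cd⁻²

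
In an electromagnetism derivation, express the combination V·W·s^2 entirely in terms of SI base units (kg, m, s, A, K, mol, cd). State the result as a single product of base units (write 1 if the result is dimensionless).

kg²·m⁴·s⁻⁴·A⁻¹

V = kg·m²·s⁻³·A⁻¹.
W = kg·m²·s⁻³.
Combining: V·W·s² = (kg·m²·s⁻³·A⁻¹) · (kg·m²·s⁻³) · s² = kg²·m⁴·s⁻⁴·A⁻¹.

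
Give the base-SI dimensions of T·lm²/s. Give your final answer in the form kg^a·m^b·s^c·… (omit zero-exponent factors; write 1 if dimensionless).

T = Wb/m² (flux density = flux per area),
    = kg·s⁻²·A⁻¹.
lm = cd·sr = cd (luminous flux; sr is dimensionless).
So lm² = cd².
Combining: T·s⁻¹·lm² = (kg·s⁻²·A⁻¹) · s⁻¹ · cd² = kg·s⁻³·A⁻¹·cd².

kg·s⁻³·A⁻¹·cd²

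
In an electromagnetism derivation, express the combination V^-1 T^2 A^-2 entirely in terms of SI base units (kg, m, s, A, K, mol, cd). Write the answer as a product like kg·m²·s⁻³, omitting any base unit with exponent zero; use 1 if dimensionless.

kg·m⁻²·s⁻¹·A⁻³

V = W/A (potential = power per current),
    = kg·m²·s⁻³·A⁻¹.
So V⁻¹ = kg⁻¹·m⁻²·s³·A.
T = Wb/m² (flux density = flux per area),
    = kg·s⁻²·A⁻¹.
So T² = kg²·s⁻⁴·A⁻².
Combining: V⁻¹·T²·A⁻² = (kg⁻¹·m⁻²·s³·A) · (kg²·s⁻⁴·A⁻²) · A⁻² = kg·m⁻²·s⁻¹·A⁻³.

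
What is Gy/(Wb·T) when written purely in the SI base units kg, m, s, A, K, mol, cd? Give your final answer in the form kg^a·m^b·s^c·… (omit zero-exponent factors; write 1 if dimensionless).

Wb = V·s (flux: a volt is a weber per second),
    = kg·m²·s⁻²·A⁻¹.
So Wb⁻¹ = kg⁻¹·m⁻²·s²·A.
Gy = J/kg (absorbed dose = energy per mass),
    = m²·s⁻².
T = Wb/m² (flux density = flux per area),
    = kg·s⁻²·A⁻¹.
So T⁻¹ = kg⁻¹·s²·A.
Combining: Wb⁻¹·Gy·T⁻¹ = (kg⁻¹·m⁻²·s²·A) · (m²·s⁻²) · (kg⁻¹·s²·A) = kg⁻²·s²·A².

kg⁻²·s²·A²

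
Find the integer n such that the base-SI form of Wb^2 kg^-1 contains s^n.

Wb = kg·m²·s⁻²·A⁻¹.
So Wb² = kg²·m⁴·s⁻⁴·A⁻².
Combining: Wb²·kg⁻¹ = (kg²·m⁴·s⁻⁴·A⁻²) · kg⁻¹ = kg·m⁴·s⁻⁴·A⁻².
The exponent of s is -4.

-4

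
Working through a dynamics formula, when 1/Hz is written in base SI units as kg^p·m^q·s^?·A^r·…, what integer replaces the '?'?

Hz = 1/s = s⁻¹ (frequency is cycles per second).
So Hz⁻¹ = s.
The exponent of s is 1.

1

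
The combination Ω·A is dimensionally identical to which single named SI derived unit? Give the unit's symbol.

V

Ω = V/A (resistance = voltage per current),
    = kg·m²·s⁻³·A⁻².
Combining: Ω·A = (kg·m²·s⁻³·A⁻²) · A = kg·m²·s⁻³·A⁻¹.
kg·m²·s⁻³·A⁻¹ is the base-SI form of the volt.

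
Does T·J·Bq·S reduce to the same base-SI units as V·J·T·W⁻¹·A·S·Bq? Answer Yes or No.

Yes

Left side:
  T = Wb/m² (flux density = flux per area),
      = kg·s⁻²·A⁻¹.
  J = N·m (work = force × distance),
      = kg·m²·s⁻².
  Bq = 1/s = s⁻¹ (activity is decays per second).
  S = 1/Ω (conductance is reciprocal resistance),
      = kg⁻¹·m⁻²·s³·A².
  Combining: T·J·Bq·S = (kg·s⁻²·A⁻¹) · (kg·m²·s⁻²) · s⁻¹ · (kg⁻¹·m⁻²·s³·A²) = kg·s⁻²·A.
Right side:
  V = W/A (potential = power per current),
      = kg·m²·s⁻³·A⁻¹.
  J = N·m (work = force × distance),
      = kg·m²·s⁻².
  T = Wb/m² (flux density = flux per area),
      = kg·s⁻²·A⁻¹.
  W = J/s (power = energy per time),
      = kg·m²·s⁻³.
  So W⁻¹ = kg⁻¹·m⁻²·s³.
  S = 1/Ω (conductance is reciprocal resistance),
      = kg⁻¹·m⁻²·s³·A².
  Bq = 1/s = s⁻¹ (activity is decays per second).
  Combining: V·J·T·W⁻¹·A·S·Bq = (kg·m²·s⁻³·A⁻¹) · (kg·m²·s⁻²) · (kg·s⁻²·A⁻¹) · (kg⁻¹·m⁻²·s³) · A · (kg⁻¹·m⁻²·s³·A²) · s⁻¹ = kg·s⁻²·A.
Both reduce to kg·s⁻²·A.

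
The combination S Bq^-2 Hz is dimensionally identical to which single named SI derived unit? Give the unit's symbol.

F

S = 1/Ω (conductance is reciprocal resistance),
    = kg⁻¹·m⁻²·s³·A².
Bq = 1/s = s⁻¹ (activity is decays per second).
So Bq⁻² = s².
Hz = 1/s = s⁻¹ (frequency is cycles per second).
Combining: S·Bq⁻²·Hz = (kg⁻¹·m⁻²·s³·A²) · s² · s⁻¹ = kg⁻¹·m⁻²·s⁴·A².
kg⁻¹·m⁻²·s⁴·A² is the base-SI form of the farad.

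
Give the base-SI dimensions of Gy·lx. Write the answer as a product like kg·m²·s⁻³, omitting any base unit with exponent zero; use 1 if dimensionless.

s⁻²·cd

Gy = J/kg (absorbed dose = energy per mass),
    = m²·s⁻².
lx = lm/m² (illuminance = luminous flux per area),
    = m⁻²·cd.
Combining: Gy·lx = (m²·s⁻²) · (m⁻²·cd) = s⁻²·cd.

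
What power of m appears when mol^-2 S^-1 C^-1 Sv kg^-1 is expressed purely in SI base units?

4

S = 1/Ω (conductance is reciprocal resistance),
    = kg⁻¹·m⁻²·s³·A².
So S⁻¹ = kg·m²·s⁻³·A⁻².
C = A·s = s·A (charge = current × time).
So C⁻¹ = s⁻¹·A⁻¹.
Sv = J/kg (equivalent dose = energy per mass),
    = m²·s⁻².
Combining: mol⁻²·S⁻¹·C⁻¹·Sv·kg⁻¹ = mol⁻² · (kg·m²·s⁻³·A⁻²) · (s⁻¹·A⁻¹) · (m²·s⁻²) · kg⁻¹ = m⁴·s⁻⁶·A⁻³·mol⁻².
The exponent of m is 4.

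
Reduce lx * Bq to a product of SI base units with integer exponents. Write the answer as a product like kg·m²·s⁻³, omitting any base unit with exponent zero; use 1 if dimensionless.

lx = m⁻²·cd.
Bq = s⁻¹.
Combining: lx·Bq = (m⁻²·cd) · s⁻¹ = m⁻²·s⁻¹·cd.

m⁻²·s⁻¹·cd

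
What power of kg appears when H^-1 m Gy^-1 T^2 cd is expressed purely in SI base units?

1

H = Wb/A (inductance = flux per current),
    = kg·m²·s⁻²·A⁻².
So H⁻¹ = kg⁻¹·m⁻²·s²·A².
Gy = J/kg (absorbed dose = energy per mass),
    = m²·s⁻².
So Gy⁻¹ = m⁻²·s².
T = Wb/m² (flux density = flux per area),
    = kg·s⁻²·A⁻¹.
So T² = kg²·s⁻⁴·A⁻².
Combining: H⁻¹·m·Gy⁻¹·T²·cd = (kg⁻¹·m⁻²·s²·A²) · m · (m⁻²·s²) · (kg²·s⁻⁴·A⁻²) · cd = kg·m⁻³·cd.
The exponent of kg is 1.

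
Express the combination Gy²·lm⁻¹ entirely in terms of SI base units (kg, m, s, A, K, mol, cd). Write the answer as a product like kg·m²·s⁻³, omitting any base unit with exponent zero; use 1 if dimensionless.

m⁴·s⁻⁴·cd⁻¹

Gy = m²·s⁻².
So Gy² = m⁴·s⁻⁴.
lm = cd.
So lm⁻¹ = cd⁻¹.
Combining: Gy²·lm⁻¹ = (m⁴·s⁻⁴) · cd⁻¹ = m⁴·s⁻⁴·cd⁻¹.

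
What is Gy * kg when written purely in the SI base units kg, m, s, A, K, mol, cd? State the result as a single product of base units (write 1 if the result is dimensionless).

Gy = J/kg (absorbed dose = energy per mass),
    = m²·s⁻².
Combining: Gy·kg = (m²·s⁻²) · kg = kg·m²·s⁻².

kg·m²·s⁻²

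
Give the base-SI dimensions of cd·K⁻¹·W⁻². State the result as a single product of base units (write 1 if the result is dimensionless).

W = J/s (power = energy per time),
    = kg·m²·s⁻³.
So W⁻² = kg⁻²·m⁻⁴·s⁶.
Combining: cd·K⁻¹·W⁻² = cd · K⁻¹ · (kg⁻²·m⁻⁴·s⁶) = kg⁻²·m⁻⁴·s⁶·K⁻¹·cd.

kg⁻²·m⁻⁴·s⁶·K⁻¹·cd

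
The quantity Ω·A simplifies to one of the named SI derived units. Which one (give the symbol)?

V

Ω = V/A (resistance = voltage per current),
    = kg·m²·s⁻³·A⁻².
Combining: Ω·A = (kg·m²·s⁻³·A⁻²) · A = kg·m²·s⁻³·A⁻¹.
kg·m²·s⁻³·A⁻¹ is the base-SI form of the volt.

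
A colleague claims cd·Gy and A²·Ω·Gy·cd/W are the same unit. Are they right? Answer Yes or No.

Left side:
  Gy = J/kg (absorbed dose = energy per mass),
      = m²·s⁻².
  Combining: cd·Gy = cd · (m²·s⁻²) = m²·s⁻²·cd.
Right side:
  Ω = V/A (resistance = voltage per current),
      = kg·m²·s⁻³·A⁻².
  Gy = J/kg (absorbed dose = energy per mass),
      = m²·s⁻².
  W = J/s (power = energy per time),
      = kg·m²·s⁻³.
  So W⁻¹ = kg⁻¹·m⁻²·s³.
  Combining: A²·Ω·Gy·W⁻¹·cd = A² · (kg·m²·s⁻³·A⁻²) · (m²·s⁻²) · (kg⁻¹·m⁻²·s³) · cd = m²·s⁻²·cd.
Both reduce to m²·s⁻²·cd.

Yes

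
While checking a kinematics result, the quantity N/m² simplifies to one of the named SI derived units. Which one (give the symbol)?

Pa

N = kg·m·s⁻².
Combining: N·m⁻² = (kg·m·s⁻²) · m⁻² = kg·m⁻¹·s⁻².
kg·m⁻¹·s⁻² is the base-SI form of the pascal.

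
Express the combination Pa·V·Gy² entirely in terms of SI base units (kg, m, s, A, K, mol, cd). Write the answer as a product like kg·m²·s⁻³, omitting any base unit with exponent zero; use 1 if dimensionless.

Pa = kg·m⁻¹·s⁻².
V = kg·m²·s⁻³·A⁻¹.
Gy = m²·s⁻².
So Gy² = m⁴·s⁻⁴.
Combining: Pa·V·Gy² = (kg·m⁻¹·s⁻²) · (kg·m²·s⁻³·A⁻¹) · (m⁴·s⁻⁴) = kg²·m⁵·s⁻⁹·A⁻¹.

kg²·m⁵·s⁻⁹·A⁻¹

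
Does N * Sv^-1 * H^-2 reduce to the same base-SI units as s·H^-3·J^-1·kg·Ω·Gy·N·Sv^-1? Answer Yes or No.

Left side:
  N = kg·m·s⁻².
  Sv = m²·s⁻².
  So Sv⁻¹ = m⁻²·s².
  H = kg·m²·s⁻²·A⁻².
  So H⁻² = kg⁻²·m⁻⁴·s⁴·A⁴.
  Combining: N·Sv⁻¹·H⁻² = (kg·m·s⁻²) · (m⁻²·s²) · (kg⁻²·m⁻⁴·s⁴·A⁴) = kg⁻¹·m⁻⁵·s⁴·A⁴.
Right side:
  H = kg·m²·s⁻²·A⁻².
  So H⁻³ = kg⁻³·m⁻⁶·s⁶·A⁶.
  J = kg·m²·s⁻².
  So J⁻¹ = kg⁻¹·m⁻²·s².
  Ω = kg·m²·s⁻³·A⁻².
  Gy = m²·s⁻².
  N = kg·m·s⁻².
  Sv = m²·s⁻².
  So Sv⁻¹ = m⁻²·s².
  Combining: s·H⁻³·J⁻¹·kg·Ω·Gy·N·Sv⁻¹ = s · (kg⁻³·m⁻⁶·s⁶·A⁶) · (kg⁻¹·m⁻²·s²) · kg · (kg·m²·s⁻³·A⁻²) · (m²·s⁻²) · (kg·m·s⁻²) · (m⁻²·s²) = kg⁻¹·m⁻⁵·s⁴·A⁴.
Both reduce to kg⁻¹·m⁻⁵·s⁴·A⁴.

Yes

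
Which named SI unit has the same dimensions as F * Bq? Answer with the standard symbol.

F = C/V (capacitance = charge per voltage),
    = A·s/(kg·m²·s⁻³·A⁻¹) (substituting C and V),
    = kg⁻¹·m⁻²·s⁴·A².
Bq = 1/s = s⁻¹ (activity is decays per second).
Combining: F·Bq = (kg⁻¹·m⁻²·s⁴·A²) · s⁻¹ = kg⁻¹·m⁻²·s³·A².
kg⁻¹·m⁻²·s³·A² is the base-SI form of the siemens.

S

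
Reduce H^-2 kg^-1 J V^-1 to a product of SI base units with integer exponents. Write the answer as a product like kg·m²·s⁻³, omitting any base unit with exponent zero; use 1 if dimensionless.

H = kg·m²·s⁻²·A⁻².
So H⁻² = kg⁻²·m⁻⁴·s⁴·A⁴.
J = kg·m²·s⁻².
V = kg·m²·s⁻³·A⁻¹.
So V⁻¹ = kg⁻¹·m⁻²·s³·A.
Combining: H⁻²·kg⁻¹·J·V⁻¹ = (kg⁻²·m⁻⁴·s⁴·A⁴) · kg⁻¹ · (kg·m²·s⁻²) · (kg⁻¹·m⁻²·s³·A) = kg⁻³·m⁻⁴·s⁵·A⁵.

kg⁻³·m⁻⁴·s⁵·A⁵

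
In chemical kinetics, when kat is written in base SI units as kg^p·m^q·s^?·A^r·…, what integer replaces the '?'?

kat = mol/s = s⁻¹·mol (catalytic activity).
The exponent of s is -1.

-1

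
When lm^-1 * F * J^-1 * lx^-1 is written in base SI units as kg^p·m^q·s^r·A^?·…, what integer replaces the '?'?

2

lm = cd.
So lm⁻¹ = cd⁻¹.
F = kg⁻¹·m⁻²·s⁴·A².
J = kg·m²·s⁻².
So J⁻¹ = kg⁻¹·m⁻²·s².
lx = m⁻²·cd.
So lx⁻¹ = m²·cd⁻¹.
Combining: lm⁻¹·F·J⁻¹·lx⁻¹ = cd⁻¹ · (kg⁻¹·m⁻²·s⁴·A²) · (kg⁻¹·m⁻²·s²) · (m²·cd⁻¹) = kg⁻²·m⁻²·s⁶·A²·cd⁻².
The exponent of A is 2.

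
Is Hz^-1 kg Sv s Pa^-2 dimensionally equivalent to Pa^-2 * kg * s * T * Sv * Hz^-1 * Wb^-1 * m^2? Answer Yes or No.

Yes

Left side:
  Hz = 1/s = s⁻¹ (frequency is cycles per second).
  So Hz⁻¹ = s.
  Sv = J/kg (equivalent dose = energy per mass),
      = m²·s⁻².
  Pa = N/m² (pressure = force per area),
      = kg·m⁻¹·s⁻².
  So Pa⁻² = kg⁻²·m²·s⁴.
  Combining: Hz⁻¹·kg·Sv·s·Pa⁻² = s · kg · (m²·s⁻²) · s · (kg⁻²·m²·s⁴) = kg⁻¹·m⁴·s⁴.
Right side:
  Pa = N/m² (pressure = force per area),
      = kg·m⁻¹·s⁻².
  So Pa⁻² = kg⁻²·m²·s⁴.
  T = Wb/m² (flux density = flux per area),
      = kg·s⁻²·A⁻¹.
  Sv = J/kg (equivalent dose = energy per mass),
      = m²·s⁻².
  Hz = 1/s = s⁻¹ (frequency is cycles per second).
  So Hz⁻¹ = s.
  Wb = V·s (flux: a volt is a weber per second),
      = kg·m²·s⁻²·A⁻¹.
  So Wb⁻¹ = kg⁻¹·m⁻²·s²·A.
  Combining: Pa⁻²·kg·s·T·Sv·Hz⁻¹·Wb⁻¹·m² = (kg⁻²·m²·s⁴) · kg · s · (kg·s⁻²·A⁻¹) · (m²·s⁻²) · s · (kg⁻¹·m⁻²·s²·A) · m² = kg⁻¹·m⁴·s⁴.
Both reduce to kg⁻¹·m⁴·s⁴.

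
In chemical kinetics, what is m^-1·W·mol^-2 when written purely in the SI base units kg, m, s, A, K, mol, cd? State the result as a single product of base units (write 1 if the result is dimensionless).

W = J/s (power = energy per time),
    = kg·m²·s⁻³.
Combining: m⁻¹·W·mol⁻² = m⁻¹ · (kg·m²·s⁻³) · mol⁻² = kg·m·s⁻³·mol⁻².

kg·m·s⁻³·mol⁻²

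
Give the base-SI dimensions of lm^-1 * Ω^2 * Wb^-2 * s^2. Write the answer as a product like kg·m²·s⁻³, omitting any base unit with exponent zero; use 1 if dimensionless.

lm = cd·sr = cd (luminous flux; sr is dimensionless).
So lm⁻¹ = cd⁻¹.
Ω = V/A (resistance = voltage per current),
    = kg·m²·s⁻³·A⁻².
So Ω² = kg²·m⁴·s⁻⁶·A⁻⁴.
Wb = V·s (flux: a volt is a weber per second),
    = kg·m²·s⁻²·A⁻¹.
So Wb⁻² = kg⁻²·m⁻⁴·s⁴·A².
Combining: lm⁻¹·Ω²·Wb⁻²·s² = cd⁻¹ · (kg²·m⁴·s⁻⁶·A⁻⁴) · (kg⁻²·m⁻⁴·s⁴·A²) · s² = A⁻²·cd⁻¹.

A⁻²·cd⁻¹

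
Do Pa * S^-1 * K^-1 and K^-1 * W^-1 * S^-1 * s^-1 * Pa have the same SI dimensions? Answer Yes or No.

No

Left side:
  Pa = N/m² (pressure = force per area),
      = kg·m⁻¹·s⁻².
  S = 1/Ω (conductance is reciprocal resistance),
      = kg⁻¹·m⁻²·s³·A².
  So S⁻¹ = kg·m²·s⁻³·A⁻².
  Combining: Pa·S⁻¹·K⁻¹ = (kg·m⁻¹·s⁻²) · (kg·m²·s⁻³·A⁻²) · K⁻¹ = kg²·m·s⁻⁵·A⁻²·K⁻¹.
Right side:
  W = kg·m²·s⁻³.
  So W⁻¹ = kg⁻¹·m⁻²·s³.
  S = kg⁻¹·m⁻²·s³·A².
  So S⁻¹ = kg·m²·s⁻³·A⁻².
  Pa = kg·m⁻¹·s⁻².
  Combining: K⁻¹·W⁻¹·S⁻¹·s⁻¹·Pa = K⁻¹ · (kg⁻¹·m⁻²·s³) · (kg·m²·s⁻³·A⁻²) · s⁻¹ · (kg·m⁻¹·s⁻²) = kg·m⁻¹·s⁻³·A⁻²·K⁻¹.
Left is kg²·m·s⁻⁵·A⁻²·K⁻¹; right is kg·m⁻¹·s⁻³·A⁻²·K⁻¹ — different.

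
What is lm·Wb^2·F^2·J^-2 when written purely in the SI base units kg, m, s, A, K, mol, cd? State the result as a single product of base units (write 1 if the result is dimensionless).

lm = cd·sr = cd (luminous flux; sr is dimensionless).
Wb = V·s (flux: a volt is a weber per second),
    = kg·m²·s⁻²·A⁻¹.
So Wb² = kg²·m⁴·s⁻⁴·A⁻².
F = C/V (capacitance = charge per voltage),
    = A·s/(kg·m²·s⁻³·A⁻¹) (substituting C and V),
    = kg⁻¹·m⁻²·s⁴·A².
So F² = kg⁻²·m⁻⁴·s⁸·A⁴.
J = N·m (work = force × distance),
    = kg·m²·s⁻².
So J⁻² = kg⁻²·m⁻⁴·s⁴.
Combining: lm·Wb²·F²·J⁻² = cd · (kg²·m⁴·s⁻⁴·A⁻²) · (kg⁻²·m⁻⁴·s⁸·A⁴) · (kg⁻²·m⁻⁴·s⁴) = kg⁻²·m⁻⁴·s⁸·A²·cd.

kg⁻²·m⁻⁴·s⁸·A²·cd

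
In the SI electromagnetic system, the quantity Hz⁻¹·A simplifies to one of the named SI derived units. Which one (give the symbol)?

C

Hz = 1/s = s⁻¹ (frequency is cycles per second).
So Hz⁻¹ = s.
Combining: Hz⁻¹·A = s · A = s·A.
s·A is the base-SI form of the coulomb.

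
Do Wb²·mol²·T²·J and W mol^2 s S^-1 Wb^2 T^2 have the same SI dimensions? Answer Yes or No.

No

Left side:
  Wb = V·s (flux: a volt is a weber per second),
      = kg·m²·s⁻²·A⁻¹.
  So Wb² = kg²·m⁴·s⁻⁴·A⁻².
  T = Wb/m² (flux density = flux per area),
      = kg·s⁻²·A⁻¹.
  So T² = kg²·s⁻⁴·A⁻².
  J = N·m (work = force × distance),
      = kg·m²·s⁻².
  Combining: Wb²·mol²·T²·J = (kg²·m⁴·s⁻⁴·A⁻²) · mol² · (kg²·s⁻⁴·A⁻²) · (kg·m²·s⁻²) = kg⁵·m⁶·s⁻¹⁰·A⁻⁴·mol².
Right side:
  W = J/s (power = energy per time),
      = kg·m²·s⁻³.
  S = 1/Ω (conductance is reciprocal resistance),
      = kg⁻¹·m⁻²·s³·A².
  So S⁻¹ = kg·m²·s⁻³·A⁻².
  Wb = V·s (flux: a volt is a weber per second),
      = kg·m²·s⁻²·A⁻¹.
  So Wb² = kg²·m⁴·s⁻⁴·A⁻².
  T = Wb/m² (flux density = flux per area),
      = kg·s⁻²·A⁻¹.
  So T² = kg²·s⁻⁴·A⁻².
  Combining: W·mol²·s·S⁻¹·Wb²·T² = (kg·m²·s⁻³) · mol² · s · (kg·m²·s⁻³·A⁻²) · (kg²·m⁴·s⁻⁴·A⁻²) · (kg²·s⁻⁴·A⁻²) = kg⁶·m⁸·s⁻¹³·A⁻⁶·mol².
Left is kg⁵·m⁶·s⁻¹⁰·A⁻⁴·mol²; right is kg⁶·m⁸·s⁻¹³·A⁻⁶·mol² — different.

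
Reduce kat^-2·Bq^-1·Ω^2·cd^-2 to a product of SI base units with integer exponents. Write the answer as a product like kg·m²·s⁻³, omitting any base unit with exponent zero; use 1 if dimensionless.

kg²·m⁴·s⁻³·A⁻⁴·mol⁻²·cd⁻²

kat = mol/s = s⁻¹·mol (catalytic activity).
So kat⁻² = s²·mol⁻².
Bq = 1/s = s⁻¹ (activity is decays per second).
So Bq⁻¹ = s.
Ω = V/A (resistance = voltage per current),
    = kg·m²·s⁻³·A⁻².
So Ω² = kg²·m⁴·s⁻⁶·A⁻⁴.
Combining: kat⁻²·Bq⁻¹·Ω²·cd⁻² = (s²·mol⁻²) · s · (kg²·m⁴·s⁻⁶·A⁻⁴) · cd⁻² = kg²·m⁴·s⁻³·A⁻⁴·mol⁻²·cd⁻².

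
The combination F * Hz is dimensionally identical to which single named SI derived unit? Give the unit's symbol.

F = C/V (capacitance = charge per voltage),
    = A·s/(kg·m²·s⁻³·A⁻¹) (substituting C and V),
    = kg⁻¹·m⁻²·s⁴·A².
Hz = 1/s = s⁻¹ (frequency is cycles per second).
Combining: F·Hz = (kg⁻¹·m⁻²·s⁴·A²) · s⁻¹ = kg⁻¹·m⁻²·s³·A².
kg⁻¹·m⁻²·s³·A² is the base-SI form of the siemens.

S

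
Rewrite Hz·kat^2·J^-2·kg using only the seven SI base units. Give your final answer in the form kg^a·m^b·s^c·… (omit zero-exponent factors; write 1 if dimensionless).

kg⁻¹·m⁻⁴·s·mol²

Hz = 1/s = s⁻¹ (frequency is cycles per second).
kat = mol/s = s⁻¹·mol (catalytic activity).
So kat² = s⁻²·mol².
J = N·m (work = force × distance),
    = kg·m²·s⁻².
So J⁻² = kg⁻²·m⁻⁴·s⁴.
Combining: Hz·kat²·J⁻²·kg = s⁻¹ · (s⁻²·mol²) · (kg⁻²·m⁻⁴·s⁴) · kg = kg⁻¹·m⁻⁴·s·mol².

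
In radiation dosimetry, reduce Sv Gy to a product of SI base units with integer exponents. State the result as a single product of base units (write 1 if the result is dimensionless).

m⁴·s⁻⁴

Sv = m²·s⁻².
Gy = m²·s⁻².
Combining: Sv·Gy = (m²·s⁻²) · (m²·s⁻²) = m⁴·s⁻⁴.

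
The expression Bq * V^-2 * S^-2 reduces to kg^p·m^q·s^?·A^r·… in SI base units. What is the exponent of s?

Bq = 1/s = s⁻¹ (activity is decays per second).
V = W/A (potential = power per current),
    = kg·m²·s⁻³·A⁻¹.
So V⁻² = kg⁻²·m⁻⁴·s⁶·A².
S = 1/Ω (conductance is reciprocal resistance),
    = kg⁻¹·m⁻²·s³·A².
So S⁻² = kg²·m⁴·s⁻⁶·A⁻⁴.
Combining: Bq·V⁻²·S⁻² = s⁻¹ · (kg⁻²·m⁻⁴·s⁶·A²) · (kg²·m⁴·s⁻⁶·A⁻⁴) = s⁻¹·A⁻².
The exponent of s is -1.

-1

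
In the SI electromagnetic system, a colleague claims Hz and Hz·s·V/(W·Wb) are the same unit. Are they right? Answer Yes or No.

Left side:
  Hz = 1/s = s⁻¹ (frequency is cycles per second).
Right side:
  W = J/s (power = energy per time),
      = kg·m²·s⁻³.
  So W⁻¹ = kg⁻¹·m⁻²·s³.
  Hz = 1/s = s⁻¹ (frequency is cycles per second).
  V = W/A (potential = power per current),
      = kg·m²·s⁻³·A⁻¹.
  Wb = V·s (flux: a volt is a weber per second),
      = kg·m²·s⁻²·A⁻¹.
  So Wb⁻¹ = kg⁻¹·m⁻²·s²·A.
  Combining: W⁻¹·Hz·s·V·Wb⁻¹ = (kg⁻¹·m⁻²·s³) · s⁻¹ · s · (kg·m²·s⁻³·A⁻¹) · (kg⁻¹·m⁻²·s²·A) = kg⁻¹·m⁻²·s².
Left is s⁻¹; right is kg⁻¹·m⁻²·s² — different.

No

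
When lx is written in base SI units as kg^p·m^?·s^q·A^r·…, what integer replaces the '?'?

lx = lm/m² (illuminance = luminous flux per area),
    = m⁻²·cd.
The exponent of m is -2.

-2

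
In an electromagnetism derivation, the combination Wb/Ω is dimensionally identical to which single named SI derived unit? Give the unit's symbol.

C

Wb = V·s (flux: a volt is a weber per second),
    = kg·m²·s⁻²·A⁻¹.
Ω = V/A (resistance = voltage per current),
    = kg·m²·s⁻³·A⁻².
So Ω⁻¹ = kg⁻¹·m⁻²·s³·A².
Combining: Wb·Ω⁻¹ = (kg·m²·s⁻²·A⁻¹) · (kg⁻¹·m⁻²·s³·A²) = s·A.
s·A is the base-SI form of the coulomb.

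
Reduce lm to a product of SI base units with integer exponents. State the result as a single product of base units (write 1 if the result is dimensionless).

lm = cd·sr = cd (luminous flux; sr is dimensionless).

cd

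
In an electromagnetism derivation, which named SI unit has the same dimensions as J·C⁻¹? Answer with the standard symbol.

V

J = N·m (work = force × distance),
    = kg·m²·s⁻².
C = A·s = s·A (charge = current × time).
So C⁻¹ = s⁻¹·A⁻¹.
Combining: J·C⁻¹ = (kg·m²·s⁻²) · (s⁻¹·A⁻¹) = kg·m²·s⁻³·A⁻¹.
kg·m²·s⁻³·A⁻¹ is the base-SI form of the volt.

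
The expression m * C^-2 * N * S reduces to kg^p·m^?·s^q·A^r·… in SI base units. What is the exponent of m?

C = A·s = s·A (charge = current × time).
So C⁻² = s⁻²·A⁻².
N = kg·m/s² = kg·m·s⁻² (force = mass × acceleration).
S = 1/Ω (conductance is reciprocal resistance),
    = kg⁻¹·m⁻²·s³·A².
Combining: m·C⁻²·N·S = m · (s⁻²·A⁻²) · (kg·m·s⁻²) · (kg⁻¹·m⁻²·s³·A²) = s⁻¹.
The exponent of m is 0.

0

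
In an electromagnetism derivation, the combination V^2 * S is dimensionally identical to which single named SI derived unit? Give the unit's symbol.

V = kg·m²·s⁻³·A⁻¹.
So V² = kg²·m⁴·s⁻⁶·A⁻².
S = kg⁻¹·m⁻²·s³·A².
Combining: V²·S = (kg²·m⁴·s⁻⁶·A⁻²) · (kg⁻¹·m⁻²·s³·A²) = kg·m²·s⁻³.
kg·m²·s⁻³ is the base-SI form of the watt.

W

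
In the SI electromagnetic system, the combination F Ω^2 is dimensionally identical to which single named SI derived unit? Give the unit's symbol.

F = kg⁻¹·m⁻²·s⁴·A².
Ω = kg·m²·s⁻³·A⁻².
So Ω² = kg²·m⁴·s⁻⁶·A⁻⁴.
Combining: F·Ω² = (kg⁻¹·m⁻²·s⁴·A²) · (kg²·m⁴·s⁻⁶·A⁻⁴) = kg·m²·s⁻²·A⁻².
kg·m²·s⁻²·A⁻² is the base-SI form of the henry.

H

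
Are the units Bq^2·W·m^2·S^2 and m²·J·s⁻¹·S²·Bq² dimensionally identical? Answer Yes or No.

Left side:
  Bq = 1/s = s⁻¹ (activity is decays per second).
  So Bq² = s⁻².
  W = J/s (power = energy per time),
      = kg·m²·s⁻³.
  S = 1/Ω (conductance is reciprocal resistance),
      = kg⁻¹·m⁻²·s³·A².
  So S² = kg⁻²·m⁻⁴·s⁶·A⁴.
  Combining: Bq²·W·m²·S² = s⁻² · (kg·m²·s⁻³) · m² · (kg⁻²·m⁻⁴·s⁶·A⁴) = kg⁻¹·s·A⁴.
Right side:
  J = N·m (work = force × distance),
      = kg·m²·s⁻².
  S = 1/Ω (conductance is reciprocal resistance),
      = kg⁻¹·m⁻²·s³·A².
  So S² = kg⁻²·m⁻⁴·s⁶·A⁴.
  Bq = 1/s = s⁻¹ (activity is decays per second).
  So Bq² = s⁻².
  Combining: m²·J·s⁻¹·S²·Bq² = m² · (kg·m²·s⁻²) · s⁻¹ · (kg⁻²·m⁻⁴·s⁶·A⁴) · s⁻² = kg⁻¹·s·A⁴.
Both reduce to kg⁻¹·s·A⁴.

Yes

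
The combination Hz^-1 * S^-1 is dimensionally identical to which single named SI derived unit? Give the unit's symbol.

Hz = s⁻¹.
So Hz⁻¹ = s.
S = kg⁻¹·m⁻²·s³·A².
So S⁻¹ = kg·m²·s⁻³·A⁻².
Combining: Hz⁻¹·S⁻¹ = s · (kg·m²·s⁻³·A⁻²) = kg·m²·s⁻²·A⁻².
kg·m²·s⁻²·A⁻² is the base-SI form of the henry.

H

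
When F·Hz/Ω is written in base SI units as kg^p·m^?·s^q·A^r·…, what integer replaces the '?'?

-4

F = C/V (capacitance = charge per voltage),
    = A·s/(kg·m²·s⁻³·A⁻¹) (substituting C and V),
    = kg⁻¹·m⁻²·s⁴·A².
Hz = 1/s = s⁻¹ (frequency is cycles per second).
Ω = V/A (resistance = voltage per current),
    = kg·m²·s⁻³·A⁻².
So Ω⁻¹ = kg⁻¹·m⁻²·s³·A².
Combining: F·Hz·Ω⁻¹ = (kg⁻¹·m⁻²·s⁴·A²) · s⁻¹ · (kg⁻¹·m⁻²·s³·A²) = kg⁻²·m⁻⁴·s⁶·A⁴.
The exponent of m is -4.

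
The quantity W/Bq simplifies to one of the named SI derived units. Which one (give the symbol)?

J

Bq = 1/s = s⁻¹ (activity is decays per second).
So Bq⁻¹ = s.
W = J/s (power = energy per time),
    = kg·m²·s⁻³.
Combining: Bq⁻¹·W = s · (kg·m²·s⁻³) = kg·m²·s⁻².
kg·m²·s⁻² is the base-SI form of the joule.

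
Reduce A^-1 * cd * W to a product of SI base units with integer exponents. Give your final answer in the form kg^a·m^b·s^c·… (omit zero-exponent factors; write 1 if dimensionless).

W = kg·m²·s⁻³.
Combining: A⁻¹·cd·W = A⁻¹ · cd · (kg·m²·s⁻³) = kg·m²·s⁻³·A⁻¹·cd.

kg·m²·s⁻³·A⁻¹·cd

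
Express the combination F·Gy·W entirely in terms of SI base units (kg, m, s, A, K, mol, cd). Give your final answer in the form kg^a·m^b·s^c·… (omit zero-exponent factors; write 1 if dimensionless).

F = C/V (capacitance = charge per voltage),
    = A·s/(kg·m²·s⁻³·A⁻¹) (substituting C and V),
    = kg⁻¹·m⁻²·s⁴·A².
Gy = J/kg (absorbed dose = energy per mass),
    = m²·s⁻².
W = J/s (power = energy per time),
    = kg·m²·s⁻³.
Combining: F·Gy·W = (kg⁻¹·m⁻²·s⁴·A²) · (m²·s⁻²) · (kg·m²·s⁻³) = m²·s⁻¹·A².

m²·s⁻¹·A²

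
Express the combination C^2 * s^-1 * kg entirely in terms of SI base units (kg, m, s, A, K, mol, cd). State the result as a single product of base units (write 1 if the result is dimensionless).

C = A·s = s·A (charge = current × time).
So C² = s²·A².
Combining: C²·s⁻¹·kg = (s²·A²) · s⁻¹ · kg = kg·s·A².

kg·s·A²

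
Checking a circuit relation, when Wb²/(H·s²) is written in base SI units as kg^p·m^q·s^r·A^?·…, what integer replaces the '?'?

H = Wb/A (inductance = flux per current),
    = kg·m²·s⁻²·A⁻².
So H⁻¹ = kg⁻¹·m⁻²·s²·A².
Wb = V·s (flux: a volt is a weber per second),
    = kg·m²·s⁻²·A⁻¹.
So Wb² = kg²·m⁴·s⁻⁴·A⁻².
Combining: H⁻¹·s⁻²·Wb² = (kg⁻¹·m⁻²·s²·A²) · s⁻² · (kg²·m⁴·s⁻⁴·A⁻²) = kg·m²·s⁻⁴.
The exponent of A is 0.

0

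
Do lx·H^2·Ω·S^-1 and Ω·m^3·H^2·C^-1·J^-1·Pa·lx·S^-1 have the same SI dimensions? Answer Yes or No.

Left side:
  lx = m⁻²·cd.
  H = kg·m²·s⁻²·A⁻².
  So H² = kg²·m⁴·s⁻⁴·A⁻⁴.
  Ω = kg·m²·s⁻³·A⁻².
  S = kg⁻¹·m⁻²·s³·A².
  So S⁻¹ = kg·m²·s⁻³·A⁻².
  Combining: lx·H²·Ω·S⁻¹ = (m⁻²·cd) · (kg²·m⁴·s⁻⁴·A⁻⁴) · (kg·m²·s⁻³·A⁻²) · (kg·m²·s⁻³·A⁻²) = kg⁴·m⁶·s⁻¹⁰·A⁻⁸·cd.
Right side:
  Ω = V/A (resistance = voltage per current),
      = kg·m²·s⁻³·A⁻².
  H = Wb/A (inductance = flux per current),
      = kg·m²·s⁻²·A⁻².
  So H² = kg²·m⁴·s⁻⁴·A⁻⁴.
  C = A·s = s·A (charge = current × time).
  So C⁻¹ = s⁻¹·A⁻¹.
  J = N·m (work = force × distance),
      = kg·m²·s⁻².
  So J⁻¹ = kg⁻¹·m⁻²·s².
  Pa = N/m² (pressure = force per area),
      = kg·m⁻¹·s⁻².
  lx = lm/m² (illuminance = luminous flux per area),
      = m⁻²·cd.
  S = 1/Ω (conductance is reciprocal resistance),
      = kg⁻¹·m⁻²·s³·A².
  So S⁻¹ = kg·m²·s⁻³·A⁻².
  Combining: Ω·m³·H²·C⁻¹·J⁻¹·Pa·lx·S⁻¹ = (kg·m²·s⁻³·A⁻²) · m³ · (kg²·m⁴·s⁻⁴·A⁻⁴) · (s⁻¹·A⁻¹) · (kg⁻¹·m⁻²·s²) · (kg·m⁻¹·s⁻²) · (m⁻²·cd) · (kg·m²·s⁻³·A⁻²) = kg⁴·m⁶·s⁻¹¹·A⁻⁹·cd.
Left is kg⁴·m⁶·s⁻¹⁰·A⁻⁸·cd; right is kg⁴·m⁶·s⁻¹¹·A⁻⁹·cd — different.

No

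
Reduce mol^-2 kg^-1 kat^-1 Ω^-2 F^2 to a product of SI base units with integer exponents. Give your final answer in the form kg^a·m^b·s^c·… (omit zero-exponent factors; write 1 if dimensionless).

kat = mol/s = s⁻¹·mol (catalytic activity).
So kat⁻¹ = s·mol⁻¹.
Ω = V/A (resistance = voltage per current),
    = kg·m²·s⁻³·A⁻².
So Ω⁻² = kg⁻²·m⁻⁴·s⁶·A⁴.
F = C/V (capacitance = charge per voltage),
    = A·s/(kg·m²·s⁻³·A⁻¹) (substituting C and V),
    = kg⁻¹·m⁻²·s⁴·A².
So F² = kg⁻²·m⁻⁴·s⁸·A⁴.
Combining: mol⁻²·kg⁻¹·kat⁻¹·Ω⁻²·F² = mol⁻² · kg⁻¹ · (s·mol⁻¹) · (kg⁻²·m⁻⁴·s⁶·A⁴) · (kg⁻²·m⁻⁴·s⁸·A⁴) = kg⁻⁵·m⁻⁸·s¹⁵·A⁸·mol⁻³.

kg⁻⁵·m⁻⁸·s¹⁵·A⁸·mol⁻³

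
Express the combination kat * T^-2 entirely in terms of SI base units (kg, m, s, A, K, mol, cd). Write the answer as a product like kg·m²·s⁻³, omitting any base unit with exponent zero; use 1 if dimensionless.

kat = mol/s = s⁻¹·mol (catalytic activity).
T = Wb/m² (flux density = flux per area),
    = kg·s⁻²·A⁻¹.
So T⁻² = kg⁻²·s⁴·A².
Combining: kat·T⁻² = (s⁻¹·mol) · (kg⁻²·s⁴·A²) = kg⁻²·s³·A²·mol.

kg⁻²·s³·A²·mol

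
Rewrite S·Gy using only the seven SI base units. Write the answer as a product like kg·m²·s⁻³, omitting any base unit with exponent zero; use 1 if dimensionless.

S = kg⁻¹·m⁻²·s³·A².
Gy = m²·s⁻².
Combining: S·Gy = (kg⁻¹·m⁻²·s³·A²) · (m²·s⁻²) = kg⁻¹·s·A².

kg⁻¹·s·A²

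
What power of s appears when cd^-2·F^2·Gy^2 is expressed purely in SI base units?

4

F = kg⁻¹·m⁻²·s⁴·A².
So F² = kg⁻²·m⁻⁴·s⁸·A⁴.
Gy = m²·s⁻².
So Gy² = m⁴·s⁻⁴.
Combining: cd⁻²·F²·Gy² = cd⁻² · (kg⁻²·m⁻⁴·s⁸·A⁴) · (m⁴·s⁻⁴) = kg⁻²·s⁴·A⁴·cd⁻².
The exponent of s is 4.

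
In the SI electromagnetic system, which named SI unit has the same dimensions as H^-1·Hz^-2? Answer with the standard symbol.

F

H = Wb/A (inductance = flux per current),
    = kg·m²·s⁻²·A⁻².
So H⁻¹ = kg⁻¹·m⁻²·s²·A².
Hz = 1/s = s⁻¹ (frequency is cycles per second).
So Hz⁻² = s².
Combining: H⁻¹·Hz⁻² = (kg⁻¹·m⁻²·s²·A²) · s² = kg⁻¹·m⁻²·s⁴·A².
kg⁻¹·m⁻²·s⁴·A² is the base-SI form of the farad.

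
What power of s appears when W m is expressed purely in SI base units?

-3

W = J/s (power = energy per time),
    = kg·m²·s⁻³.
Combining: W·m = (kg·m²·s⁻³) · m = kg·m³·s⁻³.
The exponent of s is -3.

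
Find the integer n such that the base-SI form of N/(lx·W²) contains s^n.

N = kg·m/s² = kg·m·s⁻² (force = mass × acceleration).
lx = lm/m² (illuminance = luminous flux per area),
    = m⁻²·cd.
So lx⁻¹ = m²·cd⁻¹.
W = J/s (power = energy per time),
    = kg·m²·s⁻³.
So W⁻² = kg⁻²·m⁻⁴·s⁶.
Combining: N·lx⁻¹·W⁻² = (kg·m·s⁻²) · (m²·cd⁻¹) · (kg⁻²·m⁻⁴·s⁶) = kg⁻¹·m⁻¹·s⁴·cd⁻¹.
The exponent of s is 4.

4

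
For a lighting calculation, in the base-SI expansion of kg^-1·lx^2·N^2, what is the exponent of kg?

lx = lm/m² (illuminance = luminous flux per area),
    = m⁻²·cd.
So lx² = m⁻⁴·cd².
N = kg·m/s² = kg·m·s⁻² (force = mass × acceleration).
So N² = kg²·m²·s⁻⁴.
Combining: kg⁻¹·lx²·N² = kg⁻¹ · (m⁻⁴·cd²) · (kg²·m²·s⁻⁴) = kg·m⁻²·s⁻⁴·cd².
The exponent of kg is 1.

1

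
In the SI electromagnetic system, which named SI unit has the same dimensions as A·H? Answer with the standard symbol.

H = kg·m²·s⁻²·A⁻².
Combining: A·H = A · (kg·m²·s⁻²·A⁻²) = kg·m²·s⁻²·A⁻¹.
kg·m²·s⁻²·A⁻¹ is the base-SI form of the weber.

Wb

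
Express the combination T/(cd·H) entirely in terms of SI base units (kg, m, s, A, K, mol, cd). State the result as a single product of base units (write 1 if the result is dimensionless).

m⁻²·A·cd⁻¹

H = Wb/A (inductance = flux per current),
    = kg·m²·s⁻²·A⁻².
So H⁻¹ = kg⁻¹·m⁻²·s²·A².
T = Wb/m² (flux density = flux per area),
    = kg·s⁻²·A⁻¹.
Combining: cd⁻¹·H⁻¹·T = cd⁻¹ · (kg⁻¹·m⁻²·s²·A²) · (kg·s⁻²·A⁻¹) = m⁻²·A·cd⁻¹.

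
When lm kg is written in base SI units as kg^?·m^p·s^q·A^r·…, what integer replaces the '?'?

1

lm = cd·sr = cd (luminous flux; sr is dimensionless).
Combining: lm·kg = cd · kg = kg·cd.
The exponent of kg is 1.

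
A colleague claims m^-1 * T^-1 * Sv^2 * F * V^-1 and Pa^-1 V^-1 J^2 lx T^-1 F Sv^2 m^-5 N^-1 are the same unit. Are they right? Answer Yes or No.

Left side:
  T = Wb/m² (flux density = flux per area),
      = kg·s⁻²·A⁻¹.
  So T⁻¹ = kg⁻¹·s²·A.
  Sv = J/kg (equivalent dose = energy per mass),
      = m²·s⁻².
  So Sv² = m⁴·s⁻⁴.
  F = C/V (capacitance = charge per voltage),
      = A·s/(kg·m²·s⁻³·A⁻¹) (substituting C and V),
      = kg⁻¹·m⁻²·s⁴·A².
  V = W/A (potential = power per current),
      = kg·m²·s⁻³·A⁻¹.
  So V⁻¹ = kg⁻¹·m⁻²·s³·A.
  Combining: m⁻¹·T⁻¹·Sv²·F·V⁻¹ = m⁻¹ · (kg⁻¹·s²·A) · (m⁴·s⁻⁴) · (kg⁻¹·m⁻²·s⁴·A²) · (kg⁻¹·m⁻²·s³·A) = kg⁻³·m⁻¹·s⁵·A⁴.
Right side:
  Pa = N/m² (pressure = force per area),
      = kg·m⁻¹·s⁻².
  So Pa⁻¹ = kg⁻¹·m·s².
  V = W/A (potential = power per current),
      = kg·m²·s⁻³·A⁻¹.
  So V⁻¹ = kg⁻¹·m⁻²·s³·A.
  J = N·m (work = force × distance),
      = kg·m²·s⁻².
  So J² = kg²·m⁴·s⁻⁴.
  lx = lm/m² (illuminance = luminous flux per area),
      = m⁻²·cd.
  T = Wb/m² (flux density = flux per area),
      = kg·s⁻²·A⁻¹.
  So T⁻¹ = kg⁻¹·s²·A.
  F = C/V (capacitance = charge per voltage),
      = A·s/(kg·m²·s⁻³·A⁻¹) (substituting C and V),
      = kg⁻¹·m⁻²·s⁴·A².
  Sv = J/kg (equivalent dose = energy per mass),
      = m²·s⁻².
  So Sv² = m⁴·s⁻⁴.
  N = kg·m/s² = kg·m·s⁻² (force = mass × acceleration).
  So N⁻¹ = kg⁻¹·m⁻¹·s².
  Combining: Pa⁻¹·V⁻¹·J²·lx·T⁻¹·F·Sv²·m⁻⁵·N⁻¹ = (kg⁻¹·m·s²) · (kg⁻¹·m⁻²·s³·A) · (kg²·m⁴·s⁻⁴) · (m⁻²·cd) · (kg⁻¹·s²·A) · (kg⁻¹·m⁻²·s⁴·A²) · (m⁴·s⁻⁴) · m⁻⁵ · (kg⁻¹·m⁻¹·s²) = kg⁻³·m⁻³·s⁵·A⁴·cd.
Left is kg⁻³·m⁻¹·s⁵·A⁴; right is kg⁻³·m⁻³·s⁵·A⁴·cd — different.

No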